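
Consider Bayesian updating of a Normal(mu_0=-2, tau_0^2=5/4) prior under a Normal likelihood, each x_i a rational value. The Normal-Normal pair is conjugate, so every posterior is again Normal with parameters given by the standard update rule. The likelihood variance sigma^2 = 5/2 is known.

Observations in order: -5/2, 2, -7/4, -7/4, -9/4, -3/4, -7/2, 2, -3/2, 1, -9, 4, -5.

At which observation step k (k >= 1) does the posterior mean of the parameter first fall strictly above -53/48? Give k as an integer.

obs 1: x=-5/2 → posterior Normal(-13/6, 5/6)
obs 2: x=2 → posterior Normal(-9/8, 5/8)
obs 3: x=-7/4 → posterior Normal(-5/4, 1/2)
obs 4: x=-7/4 → posterior Normal(-4/3, 5/12)
obs 5: x=-9/4 → posterior Normal(-41/28, 5/14)
obs 6: x=-3/4 → posterior Normal(-11/8, 5/16)
obs 7: x=-7/2 → posterior Normal(-29/18, 5/18)
obs 8: x=2 → posterior Normal(-5/4, 1/4)
obs 9: x=-3/2 → posterior Normal(-14/11, 5/22)
obs 10: x=1 → posterior Normal(-13/12, 5/24)
obs 11: x=-9 → posterior Normal(-22/13, 5/26)
obs 12: x=4 → posterior Normal(-9/7, 5/28)
obs 13: x=-5 → posterior Normal(-23/15, 1/6)

k = 10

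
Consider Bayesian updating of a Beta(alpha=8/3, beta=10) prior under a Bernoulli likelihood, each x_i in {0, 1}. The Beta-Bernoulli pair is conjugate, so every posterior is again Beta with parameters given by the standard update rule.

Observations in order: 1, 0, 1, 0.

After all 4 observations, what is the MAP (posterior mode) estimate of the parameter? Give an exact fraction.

obs 1: x=1 → posterior Beta(11/3, 10)
obs 2: x=0 → posterior Beta(11/3, 11)
obs 3: x=1 → posterior Beta(14/3, 11)
obs 4: x=0 → posterior Beta(14/3, 12)

1/4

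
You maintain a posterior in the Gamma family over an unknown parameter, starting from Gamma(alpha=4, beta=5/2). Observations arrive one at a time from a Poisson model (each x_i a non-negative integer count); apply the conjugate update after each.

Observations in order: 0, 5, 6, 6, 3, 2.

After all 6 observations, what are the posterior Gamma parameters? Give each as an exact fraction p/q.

alpha=26, beta=17/2

obs 1: x=0 → posterior Gamma(4, 7/2)
obs 2: x=5 → posterior Gamma(9, 9/2)
obs 3: x=6 → posterior Gamma(15, 11/2)
obs 4: x=6 → posterior Gamma(21, 13/2)
obs 5: x=3 → posterior Gamma(24, 15/2)
obs 6: x=2 → posterior Gamma(26, 17/2)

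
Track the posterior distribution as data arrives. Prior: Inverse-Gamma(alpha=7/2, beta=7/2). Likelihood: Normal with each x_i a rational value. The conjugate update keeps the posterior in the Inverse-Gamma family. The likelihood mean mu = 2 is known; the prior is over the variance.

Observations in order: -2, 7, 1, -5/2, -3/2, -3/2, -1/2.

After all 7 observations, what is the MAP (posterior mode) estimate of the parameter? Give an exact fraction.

25/4

obs 1: x=-2 → posterior Inverse-Gamma(4, 23/2)
obs 2: x=7 → posterior Inverse-Gamma(9/2, 24)
obs 3: x=1 → posterior Inverse-Gamma(5, 49/2)
obs 4: x=-5/2 → posterior Inverse-Gamma(11/2, 277/8)
obs 5: x=-3/2 → posterior Inverse-Gamma(6, 163/4)
obs 6: x=-3/2 → posterior Inverse-Gamma(13/2, 375/8)
obs 7: x=-1/2 → posterior Inverse-Gamma(7, 50)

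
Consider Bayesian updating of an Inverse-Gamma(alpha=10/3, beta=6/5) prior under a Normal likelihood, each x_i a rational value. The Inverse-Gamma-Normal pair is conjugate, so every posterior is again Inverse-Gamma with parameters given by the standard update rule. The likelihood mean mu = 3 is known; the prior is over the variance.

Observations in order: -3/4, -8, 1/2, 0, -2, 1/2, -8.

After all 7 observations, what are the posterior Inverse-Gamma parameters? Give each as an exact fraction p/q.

alpha=41/6, beta=24397/160

obs 1: x=-3/4 → posterior Inverse-Gamma(23/6, 1317/160)
obs 2: x=-8 → posterior Inverse-Gamma(13/3, 10997/160)
obs 3: x=1/2 → posterior Inverse-Gamma(29/6, 11497/160)
obs 4: x=0 → posterior Inverse-Gamma(16/3, 12217/160)
obs 5: x=-2 → posterior Inverse-Gamma(35/6, 14217/160)
obs 6: x=1/2 → posterior Inverse-Gamma(19/3, 14717/160)
obs 7: x=-8 → posterior Inverse-Gamma(41/6, 24397/160)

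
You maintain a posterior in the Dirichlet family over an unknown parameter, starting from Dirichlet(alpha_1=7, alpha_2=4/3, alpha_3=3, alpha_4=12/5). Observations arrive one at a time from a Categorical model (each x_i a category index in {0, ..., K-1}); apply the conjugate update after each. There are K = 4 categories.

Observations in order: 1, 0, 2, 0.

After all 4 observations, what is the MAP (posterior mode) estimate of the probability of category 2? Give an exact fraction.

obs 1: x=1 → posterior Dirichlet(7, 7/3, 3, 12/5)
obs 2: x=0 → posterior Dirichlet(8, 7/3, 3, 12/5)
obs 3: x=2 → posterior Dirichlet(8, 7/3, 4, 12/5)
obs 4: x=0 → posterior Dirichlet(9, 7/3, 4, 12/5)

45/206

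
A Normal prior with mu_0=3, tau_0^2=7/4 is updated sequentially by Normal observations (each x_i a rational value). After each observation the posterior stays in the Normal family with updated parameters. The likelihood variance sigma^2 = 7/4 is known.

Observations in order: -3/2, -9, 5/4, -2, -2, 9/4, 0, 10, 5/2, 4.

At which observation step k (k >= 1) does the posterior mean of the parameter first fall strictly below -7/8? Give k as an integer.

obs 1: x=-3/2 → posterior Normal(3/4, 7/8)
obs 2: x=-9 → posterior Normal(-5/2, 7/12)
obs 3: x=5/4 → posterior Normal(-25/16, 7/16)
obs 4: x=-2 → posterior Normal(-33/20, 7/20)
obs 5: x=-2 → posterior Normal(-41/24, 7/24)
obs 6: x=9/4 → posterior Normal(-8/7, 1/4)
obs 7: x=0 → posterior Normal(-1, 7/32)
obs 8: x=10 → posterior Normal(2/9, 7/36)
obs 9: x=5/2 → posterior Normal(9/20, 7/40)
obs 10: x=4 → posterior Normal(17/22, 7/44)

k = 2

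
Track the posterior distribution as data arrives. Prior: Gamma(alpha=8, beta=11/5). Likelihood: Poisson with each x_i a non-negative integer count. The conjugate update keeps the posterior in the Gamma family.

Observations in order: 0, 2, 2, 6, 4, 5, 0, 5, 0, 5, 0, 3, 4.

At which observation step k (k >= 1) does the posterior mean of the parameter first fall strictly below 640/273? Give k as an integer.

k = 3

obs 1: x=0 → posterior Gamma(8, 16/5)
obs 2: x=2 → posterior Gamma(10, 21/5)
obs 3: x=2 → posterior Gamma(12, 26/5)
obs 4: x=6 → posterior Gamma(18, 31/5)
obs 5: x=4 → posterior Gamma(22, 36/5)
obs 6: x=5 → posterior Gamma(27, 41/5)
obs 7: x=0 → posterior Gamma(27, 46/5)
obs 8: x=5 → posterior Gamma(32, 51/5)
obs 9: x=0 → posterior Gamma(32, 56/5)
obs 10: x=5 → posterior Gamma(37, 61/5)
obs 11: x=0 → posterior Gamma(37, 66/5)
obs 12: x=3 → posterior Gamma(40, 71/5)
obs 13: x=4 → posterior Gamma(44, 76/5)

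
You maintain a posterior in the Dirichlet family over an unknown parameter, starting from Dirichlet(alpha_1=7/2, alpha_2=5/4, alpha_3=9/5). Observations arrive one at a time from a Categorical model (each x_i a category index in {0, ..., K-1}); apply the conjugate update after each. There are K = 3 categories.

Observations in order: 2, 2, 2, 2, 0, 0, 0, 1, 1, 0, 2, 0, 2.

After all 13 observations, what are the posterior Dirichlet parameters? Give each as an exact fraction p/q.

alpha_1=17/2, alpha_2=13/4, alpha_3=39/5

obs 1: x=2 → posterior Dirichlet(7/2, 5/4, 14/5)
obs 2: x=2 → posterior Dirichlet(7/2, 5/4, 19/5)
obs 3: x=2 → posterior Dirichlet(7/2, 5/4, 24/5)
obs 4: x=2 → posterior Dirichlet(7/2, 5/4, 29/5)
obs 5: x=0 → posterior Dirichlet(9/2, 5/4, 29/5)
obs 6: x=0 → posterior Dirichlet(11/2, 5/4, 29/5)
obs 7: x=0 → posterior Dirichlet(13/2, 5/4, 29/5)
obs 8: x=1 → posterior Dirichlet(13/2, 9/4, 29/5)
obs 9: x=1 → posterior Dirichlet(13/2, 13/4, 29/5)
obs 10: x=0 → posterior Dirichlet(15/2, 13/4, 29/5)
obs 11: x=2 → posterior Dirichlet(15/2, 13/4, 34/5)
obs 12: x=0 → posterior Dirichlet(17/2, 13/4, 34/5)
obs 13: x=2 → posterior Dirichlet(17/2, 13/4, 39/5)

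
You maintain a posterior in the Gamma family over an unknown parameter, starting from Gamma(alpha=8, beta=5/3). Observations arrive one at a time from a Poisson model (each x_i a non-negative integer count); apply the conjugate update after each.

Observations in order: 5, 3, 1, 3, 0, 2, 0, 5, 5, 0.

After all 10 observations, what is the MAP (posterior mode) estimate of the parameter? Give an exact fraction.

obs 1: x=5 → posterior Gamma(13, 8/3)
obs 2: x=3 → posterior Gamma(16, 11/3)
obs 3: x=1 → posterior Gamma(17, 14/3)
obs 4: x=3 → posterior Gamma(20, 17/3)
obs 5: x=0 → posterior Gamma(20, 20/3)
obs 6: x=2 → posterior Gamma(22, 23/3)
obs 7: x=0 → posterior Gamma(22, 26/3)
obs 8: x=5 → posterior Gamma(27, 29/3)
obs 9: x=5 → posterior Gamma(32, 32/3)
obs 10: x=0 → posterior Gamma(32, 35/3)

93/35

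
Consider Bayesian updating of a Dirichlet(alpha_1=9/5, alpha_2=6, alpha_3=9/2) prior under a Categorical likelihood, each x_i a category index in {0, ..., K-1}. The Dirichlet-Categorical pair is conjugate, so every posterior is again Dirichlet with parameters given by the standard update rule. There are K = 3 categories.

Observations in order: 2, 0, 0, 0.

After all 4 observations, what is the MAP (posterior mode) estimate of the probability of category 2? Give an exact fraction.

45/133

obs 1: x=2 → posterior Dirichlet(9/5, 6, 11/2)
obs 2: x=0 → posterior Dirichlet(14/5, 6, 11/2)
obs 3: x=0 → posterior Dirichlet(19/5, 6, 11/2)
obs 4: x=0 → posterior Dirichlet(24/5, 6, 11/2)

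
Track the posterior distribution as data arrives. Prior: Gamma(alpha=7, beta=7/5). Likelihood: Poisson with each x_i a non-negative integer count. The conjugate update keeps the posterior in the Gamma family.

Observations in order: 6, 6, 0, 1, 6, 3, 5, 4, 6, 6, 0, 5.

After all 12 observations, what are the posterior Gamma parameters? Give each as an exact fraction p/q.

obs 1: x=6 → posterior Gamma(13, 12/5)
obs 2: x=6 → posterior Gamma(19, 17/5)
obs 3: x=0 → posterior Gamma(19, 22/5)
obs 4: x=1 → posterior Gamma(20, 27/5)
obs 5: x=6 → posterior Gamma(26, 32/5)
obs 6: x=3 → posterior Gamma(29, 37/5)
obs 7: x=5 → posterior Gamma(34, 42/5)
obs 8: x=4 → posterior Gamma(38, 47/5)
obs 9: x=6 → posterior Gamma(44, 52/5)
obs 10: x=6 → posterior Gamma(50, 57/5)
obs 11: x=0 → posterior Gamma(50, 62/5)
obs 12: x=5 → posterior Gamma(55, 67/5)

alpha=55, beta=67/5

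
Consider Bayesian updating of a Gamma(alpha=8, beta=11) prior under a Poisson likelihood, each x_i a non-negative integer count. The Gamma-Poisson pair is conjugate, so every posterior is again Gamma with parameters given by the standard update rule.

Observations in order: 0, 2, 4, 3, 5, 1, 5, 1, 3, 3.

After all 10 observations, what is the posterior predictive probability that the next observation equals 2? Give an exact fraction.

5970158613226615191330883284012540918134168590815/23367335537986068986322094589257100902406769606656

obs 1: x=0 → posterior Gamma(8, 12)
obs 2: x=2 → posterior Gamma(10, 13)
obs 3: x=4 → posterior Gamma(14, 14)
obs 4: x=3 → posterior Gamma(17, 15)
obs 5: x=5 → posterior Gamma(22, 16)
obs 6: x=1 → posterior Gamma(23, 17)
obs 7: x=5 → posterior Gamma(28, 18)
obs 8: x=1 → posterior Gamma(29, 19)
obs 9: x=3 → posterior Gamma(32, 20)
obs 10: x=3 → posterior Gamma(35, 21)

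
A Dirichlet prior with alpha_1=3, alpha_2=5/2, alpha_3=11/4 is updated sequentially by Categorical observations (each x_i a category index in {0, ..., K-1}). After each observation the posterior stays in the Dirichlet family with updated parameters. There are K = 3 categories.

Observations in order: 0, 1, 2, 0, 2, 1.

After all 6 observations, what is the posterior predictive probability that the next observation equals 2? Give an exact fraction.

obs 1: x=0 → posterior Dirichlet(4, 5/2, 11/4)
obs 2: x=1 → posterior Dirichlet(4, 7/2, 11/4)
obs 3: x=2 → posterior Dirichlet(4, 7/2, 15/4)
obs 4: x=0 → posterior Dirichlet(5, 7/2, 15/4)
obs 5: x=2 → posterior Dirichlet(5, 7/2, 19/4)
obs 6: x=1 → posterior Dirichlet(5, 9/2, 19/4)

1/3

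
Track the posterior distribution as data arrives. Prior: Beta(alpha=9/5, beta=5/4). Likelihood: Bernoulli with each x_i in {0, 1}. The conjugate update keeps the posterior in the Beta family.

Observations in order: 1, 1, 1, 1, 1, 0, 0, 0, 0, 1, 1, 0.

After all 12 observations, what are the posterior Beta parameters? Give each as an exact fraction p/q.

alpha=44/5, beta=25/4

obs 1: x=1 → posterior Beta(14/5, 5/4)
obs 2: x=1 → posterior Beta(19/5, 5/4)
obs 3: x=1 → posterior Beta(24/5, 5/4)
obs 4: x=1 → posterior Beta(29/5, 5/4)
obs 5: x=1 → posterior Beta(34/5, 5/4)
obs 6: x=0 → posterior Beta(34/5, 9/4)
obs 7: x=0 → posterior Beta(34/5, 13/4)
obs 8: x=0 → posterior Beta(34/5, 17/4)
obs 9: x=0 → posterior Beta(34/5, 21/4)
obs 10: x=1 → posterior Beta(39/5, 21/4)
obs 11: x=1 → posterior Beta(44/5, 21/4)
obs 12: x=0 → posterior Beta(44/5, 25/4)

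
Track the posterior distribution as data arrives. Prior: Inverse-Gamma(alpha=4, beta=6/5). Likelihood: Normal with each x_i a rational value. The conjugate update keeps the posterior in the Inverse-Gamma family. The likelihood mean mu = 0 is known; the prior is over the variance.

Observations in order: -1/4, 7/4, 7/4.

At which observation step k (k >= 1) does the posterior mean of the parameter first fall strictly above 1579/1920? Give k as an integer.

obs 1: x=-1/4 → posterior Inverse-Gamma(9/2, 197/160)
obs 2: x=7/4 → posterior Inverse-Gamma(5, 221/80)
obs 3: x=7/4 → posterior Inverse-Gamma(11/2, 687/160)

k = 3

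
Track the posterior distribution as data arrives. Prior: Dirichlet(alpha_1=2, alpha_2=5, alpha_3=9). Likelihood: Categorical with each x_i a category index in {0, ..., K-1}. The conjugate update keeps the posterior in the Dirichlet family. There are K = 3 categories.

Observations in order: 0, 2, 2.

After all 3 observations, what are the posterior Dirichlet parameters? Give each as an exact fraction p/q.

obs 1: x=0 → posterior Dirichlet(3, 5, 9)
obs 2: x=2 → posterior Dirichlet(3, 5, 10)
obs 3: x=2 → posterior Dirichlet(3, 5, 11)

alpha_1=3, alpha_2=5, alpha_3=11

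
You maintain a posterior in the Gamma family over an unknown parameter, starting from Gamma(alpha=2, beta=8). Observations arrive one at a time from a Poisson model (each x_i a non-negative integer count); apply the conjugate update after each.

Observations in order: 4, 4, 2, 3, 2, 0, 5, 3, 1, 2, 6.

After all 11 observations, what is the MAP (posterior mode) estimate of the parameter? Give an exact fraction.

obs 1: x=4 → posterior Gamma(6, 9)
obs 2: x=4 → posterior Gamma(10, 10)
obs 3: x=2 → posterior Gamma(12, 11)
obs 4: x=3 → posterior Gamma(15, 12)
obs 5: x=2 → posterior Gamma(17, 13)
obs 6: x=0 → posterior Gamma(17, 14)
obs 7: x=5 → posterior Gamma(22, 15)
obs 8: x=3 → posterior Gamma(25, 16)
obs 9: x=1 → posterior Gamma(26, 17)
obs 10: x=2 → posterior Gamma(28, 18)
obs 11: x=6 → posterior Gamma(34, 19)

33/19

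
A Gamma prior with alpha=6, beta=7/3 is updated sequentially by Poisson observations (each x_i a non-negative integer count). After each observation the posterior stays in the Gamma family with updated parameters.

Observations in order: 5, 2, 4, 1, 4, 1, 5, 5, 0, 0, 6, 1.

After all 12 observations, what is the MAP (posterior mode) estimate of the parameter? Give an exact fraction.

117/43

obs 1: x=5 → posterior Gamma(11, 10/3)
obs 2: x=2 → posterior Gamma(13, 13/3)
obs 3: x=4 → posterior Gamma(17, 16/3)
obs 4: x=1 → posterior Gamma(18, 19/3)
obs 5: x=4 → posterior Gamma(22, 22/3)
obs 6: x=1 → posterior Gamma(23, 25/3)
obs 7: x=5 → posterior Gamma(28, 28/3)
obs 8: x=5 → posterior Gamma(33, 31/3)
obs 9: x=0 → posterior Gamma(33, 34/3)
obs 10: x=0 → posterior Gamma(33, 37/3)
obs 11: x=6 → posterior Gamma(39, 40/3)
obs 12: x=1 → posterior Gamma(40, 43/3)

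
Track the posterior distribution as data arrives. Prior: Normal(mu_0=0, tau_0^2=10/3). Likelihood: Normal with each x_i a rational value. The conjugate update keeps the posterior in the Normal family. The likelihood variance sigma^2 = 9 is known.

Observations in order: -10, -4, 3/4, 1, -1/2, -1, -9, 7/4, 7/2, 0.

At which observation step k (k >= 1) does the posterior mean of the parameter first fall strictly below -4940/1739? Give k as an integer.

k = 2

obs 1: x=-10 → posterior Normal(-100/37, 90/37)
obs 2: x=-4 → posterior Normal(-140/47, 90/47)
obs 3: x=3/4 → posterior Normal(-265/114, 30/19)
obs 4: x=1 → posterior Normal(-245/134, 90/67)
obs 5: x=-1/2 → posterior Normal(-255/154, 90/77)
obs 6: x=-1 → posterior Normal(-275/174, 30/29)
obs 7: x=-9 → posterior Normal(-455/194, 90/97)
obs 8: x=7/4 → posterior Normal(-210/107, 90/107)
obs 9: x=7/2 → posterior Normal(-175/117, 10/13)
obs 10: x=0 → posterior Normal(-175/127, 90/127)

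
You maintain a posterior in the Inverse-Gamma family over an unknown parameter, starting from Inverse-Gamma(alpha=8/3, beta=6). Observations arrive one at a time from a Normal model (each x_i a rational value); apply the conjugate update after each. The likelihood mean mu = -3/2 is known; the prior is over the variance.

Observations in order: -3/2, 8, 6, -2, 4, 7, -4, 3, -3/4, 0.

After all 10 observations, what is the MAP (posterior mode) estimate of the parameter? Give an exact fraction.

obs 1: x=-3/2 → posterior Inverse-Gamma(19/6, 6)
obs 2: x=8 → posterior Inverse-Gamma(11/3, 409/8)
obs 3: x=6 → posterior Inverse-Gamma(25/6, 317/4)
obs 4: x=-2 → posterior Inverse-Gamma(14/3, 635/8)
obs 5: x=4 → posterior Inverse-Gamma(31/6, 189/2)
obs 6: x=7 → posterior Inverse-Gamma(17/3, 1045/8)
obs 7: x=-4 → posterior Inverse-Gamma(37/6, 535/4)
obs 8: x=3 → posterior Inverse-Gamma(20/3, 1151/8)
obs 9: x=-3/4 → posterior Inverse-Gamma(43/6, 4613/32)
obs 10: x=0 → posterior Inverse-Gamma(23/3, 4649/32)

13947/832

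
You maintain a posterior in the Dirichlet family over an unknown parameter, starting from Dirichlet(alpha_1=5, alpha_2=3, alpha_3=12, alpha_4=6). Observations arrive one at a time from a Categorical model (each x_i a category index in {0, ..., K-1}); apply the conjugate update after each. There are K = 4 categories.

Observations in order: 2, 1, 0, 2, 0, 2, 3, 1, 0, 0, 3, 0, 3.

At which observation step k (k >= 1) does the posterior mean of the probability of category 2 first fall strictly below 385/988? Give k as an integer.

k = 13

obs 1: x=2 → posterior Dirichlet(5, 3, 13, 6)
obs 2: x=1 → posterior Dirichlet(5, 4, 13, 6)
obs 3: x=0 → posterior Dirichlet(6, 4, 13, 6)
obs 4: x=2 → posterior Dirichlet(6, 4, 14, 6)
obs 5: x=0 → posterior Dirichlet(7, 4, 14, 6)
obs 6: x=2 → posterior Dirichlet(7, 4, 15, 6)
obs 7: x=3 → posterior Dirichlet(7, 4, 15, 7)
obs 8: x=1 → posterior Dirichlet(7, 5, 15, 7)
obs 9: x=0 → posterior Dirichlet(8, 5, 15, 7)
obs 10: x=0 → posterior Dirichlet(9, 5, 15, 7)
obs 11: x=3 → posterior Dirichlet(9, 5, 15, 8)
obs 12: x=0 → posterior Dirichlet(10, 5, 15, 8)
obs 13: x=3 → posterior Dirichlet(10, 5, 15, 9)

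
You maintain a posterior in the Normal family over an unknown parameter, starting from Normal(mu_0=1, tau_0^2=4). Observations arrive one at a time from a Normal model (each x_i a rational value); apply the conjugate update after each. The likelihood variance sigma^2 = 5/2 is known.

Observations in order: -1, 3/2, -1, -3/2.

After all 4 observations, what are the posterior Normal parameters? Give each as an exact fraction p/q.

obs 1: x=-1 → posterior Normal(-3/13, 20/13)
obs 2: x=3/2 → posterior Normal(3/7, 20/21)
obs 3: x=-1 → posterior Normal(1/29, 20/29)
obs 4: x=-3/2 → posterior Normal(-11/37, 20/37)

mu_0=-11/37, tau_0^2=20/37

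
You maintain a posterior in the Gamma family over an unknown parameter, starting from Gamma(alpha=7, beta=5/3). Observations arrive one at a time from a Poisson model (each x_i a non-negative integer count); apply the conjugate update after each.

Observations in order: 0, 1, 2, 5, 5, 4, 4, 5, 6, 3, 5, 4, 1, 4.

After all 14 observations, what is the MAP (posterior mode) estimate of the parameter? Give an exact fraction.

obs 1: x=0 → posterior Gamma(7, 8/3)
obs 2: x=1 → posterior Gamma(8, 11/3)
obs 3: x=2 → posterior Gamma(10, 14/3)
obs 4: x=5 → posterior Gamma(15, 17/3)
obs 5: x=5 → posterior Gamma(20, 20/3)
obs 6: x=4 → posterior Gamma(24, 23/3)
obs 7: x=4 → posterior Gamma(28, 26/3)
obs 8: x=5 → posterior Gamma(33, 29/3)
obs 9: x=6 → posterior Gamma(39, 32/3)
obs 10: x=3 → posterior Gamma(42, 35/3)
obs 11: x=5 → posterior Gamma(47, 38/3)
obs 12: x=4 → posterior Gamma(51, 41/3)
obs 13: x=1 → posterior Gamma(52, 44/3)
obs 14: x=4 → posterior Gamma(56, 47/3)

165/47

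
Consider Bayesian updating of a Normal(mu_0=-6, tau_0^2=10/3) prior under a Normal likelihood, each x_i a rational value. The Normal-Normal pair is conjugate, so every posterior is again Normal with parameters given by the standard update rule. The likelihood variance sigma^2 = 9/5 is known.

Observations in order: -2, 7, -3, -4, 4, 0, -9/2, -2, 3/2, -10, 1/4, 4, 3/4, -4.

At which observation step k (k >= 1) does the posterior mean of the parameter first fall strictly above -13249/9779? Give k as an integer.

obs 1: x=-2 → posterior Normal(-262/77, 90/77)
obs 2: x=7 → posterior Normal(88/127, 90/127)
obs 3: x=-3 → posterior Normal(-62/177, 30/59)
obs 4: x=-4 → posterior Normal(-262/227, 90/227)
obs 5: x=4 → posterior Normal(-62/277, 90/277)
obs 6: x=0 → posterior Normal(-62/327, 30/109)
obs 7: x=-9/2 → posterior Normal(-287/377, 90/377)
obs 8: x=-2 → posterior Normal(-387/427, 90/427)
obs 9: x=3/2 → posterior Normal(-104/159, 10/53)
obs 10: x=-10 → posterior Normal(-812/527, 90/527)
obs 11: x=1/4 → posterior Normal(-1599/1154, 90/577)
obs 12: x=4 → posterior Normal(-109/114, 30/209)
obs 13: x=3/4 → posterior Normal(-562/677, 90/677)
obs 14: x=-4 → posterior Normal(-762/727, 90/727)

k = 2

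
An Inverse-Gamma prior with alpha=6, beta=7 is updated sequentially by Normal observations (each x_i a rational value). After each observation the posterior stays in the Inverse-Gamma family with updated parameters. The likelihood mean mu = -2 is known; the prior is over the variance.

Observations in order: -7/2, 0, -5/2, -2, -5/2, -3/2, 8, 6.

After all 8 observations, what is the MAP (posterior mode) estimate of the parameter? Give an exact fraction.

185/22

obs 1: x=-7/2 → posterior Inverse-Gamma(13/2, 65/8)
obs 2: x=0 → posterior Inverse-Gamma(7, 81/8)
obs 3: x=-5/2 → posterior Inverse-Gamma(15/2, 41/4)
obs 4: x=-2 → posterior Inverse-Gamma(8, 41/4)
obs 5: x=-5/2 → posterior Inverse-Gamma(17/2, 83/8)
obs 6: x=-3/2 → posterior Inverse-Gamma(9, 21/2)
obs 7: x=8 → posterior Inverse-Gamma(19/2, 121/2)
obs 8: x=6 → posterior Inverse-Gamma(10, 185/2)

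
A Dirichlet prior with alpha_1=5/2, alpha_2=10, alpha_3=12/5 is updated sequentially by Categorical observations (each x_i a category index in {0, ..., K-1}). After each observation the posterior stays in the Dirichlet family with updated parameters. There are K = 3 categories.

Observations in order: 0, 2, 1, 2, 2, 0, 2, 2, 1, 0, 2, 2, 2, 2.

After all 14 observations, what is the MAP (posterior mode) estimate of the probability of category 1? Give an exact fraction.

obs 1: x=0 → posterior Dirichlet(7/2, 10, 12/5)
obs 2: x=2 → posterior Dirichlet(7/2, 10, 17/5)
obs 3: x=1 → posterior Dirichlet(7/2, 11, 17/5)
obs 4: x=2 → posterior Dirichlet(7/2, 11, 22/5)
obs 5: x=2 → posterior Dirichlet(7/2, 11, 27/5)
obs 6: x=0 → posterior Dirichlet(9/2, 11, 27/5)
obs 7: x=2 → posterior Dirichlet(9/2, 11, 32/5)
obs 8: x=2 → posterior Dirichlet(9/2, 11, 37/5)
obs 9: x=1 → posterior Dirichlet(9/2, 12, 37/5)
obs 10: x=0 → posterior Dirichlet(11/2, 12, 37/5)
obs 11: x=2 → posterior Dirichlet(11/2, 12, 42/5)
obs 12: x=2 → posterior Dirichlet(11/2, 12, 47/5)
obs 13: x=2 → posterior Dirichlet(11/2, 12, 52/5)
obs 14: x=2 → posterior Dirichlet(11/2, 12, 57/5)

110/259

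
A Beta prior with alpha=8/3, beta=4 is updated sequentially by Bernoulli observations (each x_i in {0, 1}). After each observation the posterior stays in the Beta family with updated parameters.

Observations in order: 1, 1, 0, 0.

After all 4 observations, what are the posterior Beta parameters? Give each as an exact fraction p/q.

alpha=14/3, beta=6

obs 1: x=1 → posterior Beta(11/3, 4)
obs 2: x=1 → posterior Beta(14/3, 4)
obs 3: x=0 → posterior Beta(14/3, 5)
obs 4: x=0 → posterior Beta(14/3, 6)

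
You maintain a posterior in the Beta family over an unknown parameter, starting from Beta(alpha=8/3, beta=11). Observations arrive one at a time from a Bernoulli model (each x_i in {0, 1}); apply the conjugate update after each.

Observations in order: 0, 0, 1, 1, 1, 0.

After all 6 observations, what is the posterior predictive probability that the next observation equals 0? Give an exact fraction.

42/59

obs 1: x=0 → posterior Beta(8/3, 12)
obs 2: x=0 → posterior Beta(8/3, 13)
obs 3: x=1 → posterior Beta(11/3, 13)
obs 4: x=1 → posterior Beta(14/3, 13)
obs 5: x=1 → posterior Beta(17/3, 13)
obs 6: x=0 → posterior Beta(17/3, 14)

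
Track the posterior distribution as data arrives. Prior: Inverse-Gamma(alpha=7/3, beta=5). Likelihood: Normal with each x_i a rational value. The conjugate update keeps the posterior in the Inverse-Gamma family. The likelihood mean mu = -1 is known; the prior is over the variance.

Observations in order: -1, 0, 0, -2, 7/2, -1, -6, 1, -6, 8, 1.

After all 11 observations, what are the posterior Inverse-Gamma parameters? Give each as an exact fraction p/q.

obs 1: x=-1 → posterior Inverse-Gamma(17/6, 5)
obs 2: x=0 → posterior Inverse-Gamma(10/3, 11/2)
obs 3: x=0 → posterior Inverse-Gamma(23/6, 6)
obs 4: x=-2 → posterior Inverse-Gamma(13/3, 13/2)
obs 5: x=7/2 → posterior Inverse-Gamma(29/6, 133/8)
obs 6: x=-1 → posterior Inverse-Gamma(16/3, 133/8)
obs 7: x=-6 → posterior Inverse-Gamma(35/6, 233/8)
obs 8: x=1 → posterior Inverse-Gamma(19/3, 249/8)
obs 9: x=-6 → posterior Inverse-Gamma(41/6, 349/8)
obs 10: x=8 → posterior Inverse-Gamma(22/3, 673/8)
obs 11: x=1 → posterior Inverse-Gamma(47/6, 689/8)

alpha=47/6, beta=689/8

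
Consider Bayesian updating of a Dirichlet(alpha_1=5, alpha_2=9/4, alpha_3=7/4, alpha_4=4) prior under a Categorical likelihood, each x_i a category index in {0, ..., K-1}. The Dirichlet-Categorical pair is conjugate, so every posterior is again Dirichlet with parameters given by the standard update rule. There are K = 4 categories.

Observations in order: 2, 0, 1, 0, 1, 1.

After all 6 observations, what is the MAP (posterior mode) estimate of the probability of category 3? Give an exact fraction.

obs 1: x=2 → posterior Dirichlet(5, 9/4, 11/4, 4)
obs 2: x=0 → posterior Dirichlet(6, 9/4, 11/4, 4)
obs 3: x=1 → posterior Dirichlet(6, 13/4, 11/4, 4)
obs 4: x=0 → posterior Dirichlet(7, 13/4, 11/4, 4)
obs 5: x=1 → posterior Dirichlet(7, 17/4, 11/4, 4)
obs 6: x=1 → posterior Dirichlet(7, 21/4, 11/4, 4)

1/5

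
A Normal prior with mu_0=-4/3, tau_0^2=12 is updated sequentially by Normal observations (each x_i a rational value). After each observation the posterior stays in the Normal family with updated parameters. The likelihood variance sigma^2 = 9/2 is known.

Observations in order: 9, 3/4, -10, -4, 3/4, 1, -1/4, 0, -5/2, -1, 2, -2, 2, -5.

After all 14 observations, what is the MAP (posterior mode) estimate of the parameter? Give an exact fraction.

-78/115

obs 1: x=9 → posterior Normal(68/11, 36/11)
obs 2: x=3/4 → posterior Normal(74/19, 36/19)
obs 3: x=-10 → posterior Normal(-2/9, 4/3)
obs 4: x=-4 → posterior Normal(-38/35, 36/35)
obs 5: x=3/4 → posterior Normal(-32/43, 36/43)
obs 6: x=1 → posterior Normal(-8/17, 12/17)
obs 7: x=-1/4 → posterior Normal(-26/59, 36/59)
obs 8: x=0 → posterior Normal(-26/67, 36/67)
obs 9: x=-5/2 → posterior Normal(-46/75, 12/25)
obs 10: x=-1 → posterior Normal(-54/83, 36/83)
obs 11: x=2 → posterior Normal(-38/91, 36/91)
obs 12: x=-2 → posterior Normal(-6/11, 4/11)
obs 13: x=2 → posterior Normal(-38/107, 36/107)
obs 14: x=-5 → posterior Normal(-78/115, 36/115)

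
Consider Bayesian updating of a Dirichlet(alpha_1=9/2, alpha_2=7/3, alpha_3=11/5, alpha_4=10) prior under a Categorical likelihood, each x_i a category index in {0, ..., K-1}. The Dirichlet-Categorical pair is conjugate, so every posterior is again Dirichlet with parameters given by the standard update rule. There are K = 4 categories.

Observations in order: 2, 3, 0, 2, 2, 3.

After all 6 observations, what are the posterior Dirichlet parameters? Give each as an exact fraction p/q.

obs 1: x=2 → posterior Dirichlet(9/2, 7/3, 16/5, 10)
obs 2: x=3 → posterior Dirichlet(9/2, 7/3, 16/5, 11)
obs 3: x=0 → posterior Dirichlet(11/2, 7/3, 16/5, 11)
obs 4: x=2 → posterior Dirichlet(11/2, 7/3, 21/5, 11)
obs 5: x=2 → posterior Dirichlet(11/2, 7/3, 26/5, 11)
obs 6: x=3 → posterior Dirichlet(11/2, 7/3, 26/5, 12)

alpha_1=11/2, alpha_2=7/3, alpha_3=26/5, alpha_4=12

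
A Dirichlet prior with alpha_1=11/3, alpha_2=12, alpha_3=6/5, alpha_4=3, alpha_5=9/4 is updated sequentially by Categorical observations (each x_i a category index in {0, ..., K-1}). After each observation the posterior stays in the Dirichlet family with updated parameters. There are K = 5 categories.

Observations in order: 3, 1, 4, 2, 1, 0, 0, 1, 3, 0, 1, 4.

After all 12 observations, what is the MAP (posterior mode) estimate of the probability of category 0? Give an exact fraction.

obs 1: x=3 → posterior Dirichlet(11/3, 12, 6/5, 4, 9/4)
obs 2: x=1 → posterior Dirichlet(11/3, 13, 6/5, 4, 9/4)
obs 3: x=4 → posterior Dirichlet(11/3, 13, 6/5, 4, 13/4)
obs 4: x=2 → posterior Dirichlet(11/3, 13, 11/5, 4, 13/4)
obs 5: x=1 → posterior Dirichlet(11/3, 14, 11/5, 4, 13/4)
obs 6: x=0 → posterior Dirichlet(14/3, 14, 11/5, 4, 13/4)
obs 7: x=0 → posterior Dirichlet(17/3, 14, 11/5, 4, 13/4)
obs 8: x=1 → posterior Dirichlet(17/3, 15, 11/5, 4, 13/4)
obs 9: x=3 → posterior Dirichlet(17/3, 15, 11/5, 5, 13/4)
obs 10: x=0 → posterior Dirichlet(20/3, 15, 11/5, 5, 13/4)
obs 11: x=1 → posterior Dirichlet(20/3, 16, 11/5, 5, 13/4)
obs 12: x=4 → posterior Dirichlet(20/3, 16, 11/5, 5, 17/4)

340/1747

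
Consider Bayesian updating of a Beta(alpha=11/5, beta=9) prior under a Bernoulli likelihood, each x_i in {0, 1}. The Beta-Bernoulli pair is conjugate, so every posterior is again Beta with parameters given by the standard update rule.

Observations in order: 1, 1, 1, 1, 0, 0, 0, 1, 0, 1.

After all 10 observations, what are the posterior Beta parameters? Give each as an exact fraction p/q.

obs 1: x=1 → posterior Beta(16/5, 9)
obs 2: x=1 → posterior Beta(21/5, 9)
obs 3: x=1 → posterior Beta(26/5, 9)
obs 4: x=1 → posterior Beta(31/5, 9)
obs 5: x=0 → posterior Beta(31/5, 10)
obs 6: x=0 → posterior Beta(31/5, 11)
obs 7: x=0 → posterior Beta(31/5, 12)
obs 8: x=1 → posterior Beta(36/5, 12)
obs 9: x=0 → posterior Beta(36/5, 13)
obs 10: x=1 → posterior Beta(41/5, 13)

alpha=41/5, beta=13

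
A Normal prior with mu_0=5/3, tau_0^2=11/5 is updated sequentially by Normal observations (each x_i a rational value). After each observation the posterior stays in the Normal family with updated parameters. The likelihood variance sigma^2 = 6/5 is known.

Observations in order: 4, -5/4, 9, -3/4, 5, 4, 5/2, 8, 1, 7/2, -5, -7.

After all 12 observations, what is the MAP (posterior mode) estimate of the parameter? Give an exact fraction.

263/138

obs 1: x=4 → posterior Normal(54/17, 66/85)
obs 2: x=-5/4 → posterior Normal(23/16, 33/70)
obs 3: x=9 → posterior Normal(557/156, 22/65)
obs 4: x=-3/4 → posterior Normal(131/50, 33/125)
obs 5: x=5 → posterior Normal(186/61, 66/305)
obs 6: x=4 → posterior Normal(115/36, 11/60)
obs 7: x=5/2 → posterior Normal(515/166, 66/415)
obs 8: x=8 → posterior Normal(691/188, 33/235)
obs 9: x=1 → posterior Normal(713/210, 22/175)
obs 10: x=7/2 → posterior Normal(395/116, 33/290)
obs 11: x=-5 → posterior Normal(340/127, 66/635)
obs 12: x=-7 → posterior Normal(263/138, 11/115)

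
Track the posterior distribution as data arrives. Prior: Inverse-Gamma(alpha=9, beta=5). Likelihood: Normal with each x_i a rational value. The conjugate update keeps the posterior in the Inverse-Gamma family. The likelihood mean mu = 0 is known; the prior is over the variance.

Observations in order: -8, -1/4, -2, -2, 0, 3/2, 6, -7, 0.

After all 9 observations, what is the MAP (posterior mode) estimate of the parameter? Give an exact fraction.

obs 1: x=-8 → posterior Inverse-Gamma(19/2, 37)
obs 2: x=-1/4 → posterior Inverse-Gamma(10, 1185/32)
obs 3: x=-2 → posterior Inverse-Gamma(21/2, 1249/32)
obs 4: x=-2 → posterior Inverse-Gamma(11, 1313/32)
obs 5: x=0 → posterior Inverse-Gamma(23/2, 1313/32)
obs 6: x=3/2 → posterior Inverse-Gamma(12, 1349/32)
obs 7: x=6 → posterior Inverse-Gamma(25/2, 1925/32)
obs 8: x=-7 → posterior Inverse-Gamma(13, 2709/32)
obs 9: x=0 → posterior Inverse-Gamma(27/2, 2709/32)

2709/464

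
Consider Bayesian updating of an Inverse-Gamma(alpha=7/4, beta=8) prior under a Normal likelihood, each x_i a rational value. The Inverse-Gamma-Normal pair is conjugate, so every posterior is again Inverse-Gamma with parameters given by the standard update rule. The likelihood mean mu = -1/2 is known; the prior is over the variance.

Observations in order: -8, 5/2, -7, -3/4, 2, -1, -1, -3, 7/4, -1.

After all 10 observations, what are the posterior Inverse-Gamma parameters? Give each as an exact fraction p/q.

alpha=27/4, beta=1135/16

obs 1: x=-8 → posterior Inverse-Gamma(9/4, 289/8)
obs 2: x=5/2 → posterior Inverse-Gamma(11/4, 325/8)
obs 3: x=-7 → posterior Inverse-Gamma(13/4, 247/4)
obs 4: x=-3/4 → posterior Inverse-Gamma(15/4, 1977/32)
obs 5: x=2 → posterior Inverse-Gamma(17/4, 2077/32)
obs 6: x=-1 → posterior Inverse-Gamma(19/4, 2081/32)
obs 7: x=-1 → posterior Inverse-Gamma(21/4, 2085/32)
obs 8: x=-3 → posterior Inverse-Gamma(23/4, 2185/32)
obs 9: x=7/4 → posterior Inverse-Gamma(25/4, 1133/16)
obs 10: x=-1 → posterior Inverse-Gamma(27/4, 1135/16)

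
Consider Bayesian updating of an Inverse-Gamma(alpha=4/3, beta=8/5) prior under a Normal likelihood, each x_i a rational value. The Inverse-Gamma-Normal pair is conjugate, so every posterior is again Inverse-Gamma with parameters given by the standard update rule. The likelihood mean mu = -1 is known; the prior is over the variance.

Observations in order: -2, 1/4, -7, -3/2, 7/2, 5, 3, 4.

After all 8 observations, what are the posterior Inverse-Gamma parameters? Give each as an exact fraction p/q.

alpha=16/3, beta=11141/160

obs 1: x=-2 → posterior Inverse-Gamma(11/6, 21/10)
obs 2: x=1/4 → posterior Inverse-Gamma(7/3, 461/160)
obs 3: x=-7 → posterior Inverse-Gamma(17/6, 3341/160)
obs 4: x=-3/2 → posterior Inverse-Gamma(10/3, 3361/160)
obs 5: x=7/2 → posterior Inverse-Gamma(23/6, 4981/160)
obs 6: x=5 → posterior Inverse-Gamma(13/3, 7861/160)
obs 7: x=3 → posterior Inverse-Gamma(29/6, 9141/160)
obs 8: x=4 → posterior Inverse-Gamma(16/3, 11141/160)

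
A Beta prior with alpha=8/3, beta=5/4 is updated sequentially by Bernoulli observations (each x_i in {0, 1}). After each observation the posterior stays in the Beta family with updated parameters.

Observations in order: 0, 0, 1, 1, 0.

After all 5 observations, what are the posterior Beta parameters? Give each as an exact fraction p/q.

obs 1: x=0 → posterior Beta(8/3, 9/4)
obs 2: x=0 → posterior Beta(8/3, 13/4)
obs 3: x=1 → posterior Beta(11/3, 13/4)
obs 4: x=1 → posterior Beta(14/3, 13/4)
obs 5: x=0 → posterior Beta(14/3, 17/4)

alpha=14/3, beta=17/4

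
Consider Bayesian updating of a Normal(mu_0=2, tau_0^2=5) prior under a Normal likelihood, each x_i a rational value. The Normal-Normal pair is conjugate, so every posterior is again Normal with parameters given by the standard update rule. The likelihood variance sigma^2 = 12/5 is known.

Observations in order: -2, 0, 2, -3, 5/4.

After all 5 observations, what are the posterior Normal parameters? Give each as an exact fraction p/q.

mu_0=-79/548, tau_0^2=60/137

obs 1: x=-2 → posterior Normal(-26/37, 60/37)
obs 2: x=0 → posterior Normal(-13/31, 30/31)
obs 3: x=2 → posterior Normal(8/29, 20/29)
obs 4: x=-3 → posterior Normal(-51/112, 15/28)
obs 5: x=5/4 → posterior Normal(-79/548, 60/137)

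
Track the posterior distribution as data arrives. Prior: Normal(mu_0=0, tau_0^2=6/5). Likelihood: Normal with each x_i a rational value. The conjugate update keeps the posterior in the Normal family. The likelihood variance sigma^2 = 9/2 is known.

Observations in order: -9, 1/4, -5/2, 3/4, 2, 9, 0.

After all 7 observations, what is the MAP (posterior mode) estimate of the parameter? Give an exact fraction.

obs 1: x=-9 → posterior Normal(-36/19, 18/19)
obs 2: x=1/4 → posterior Normal(-35/23, 18/23)
obs 3: x=-5/2 → posterior Normal(-5/3, 2/3)
obs 4: x=3/4 → posterior Normal(-42/31, 18/31)
obs 5: x=2 → posterior Normal(-34/35, 18/35)
obs 6: x=9 → posterior Normal(2/39, 6/13)
obs 7: x=0 → posterior Normal(2/43, 18/43)

2/43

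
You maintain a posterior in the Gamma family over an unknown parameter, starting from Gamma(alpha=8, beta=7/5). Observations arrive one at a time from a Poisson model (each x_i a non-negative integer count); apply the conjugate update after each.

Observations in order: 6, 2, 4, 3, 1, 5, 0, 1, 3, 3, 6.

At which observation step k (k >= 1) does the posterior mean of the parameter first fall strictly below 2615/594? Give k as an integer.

obs 1: x=6 → posterior Gamma(14, 12/5)
obs 2: x=2 → posterior Gamma(16, 17/5)
obs 3: x=4 → posterior Gamma(20, 22/5)
obs 4: x=3 → posterior Gamma(23, 27/5)
obs 5: x=1 → posterior Gamma(24, 32/5)
obs 6: x=5 → posterior Gamma(29, 37/5)
obs 7: x=0 → posterior Gamma(29, 42/5)
obs 8: x=1 → posterior Gamma(30, 47/5)
obs 9: x=3 → posterior Gamma(33, 52/5)
obs 10: x=3 → posterior Gamma(36, 57/5)
obs 11: x=6 → posterior Gamma(42, 62/5)

k = 4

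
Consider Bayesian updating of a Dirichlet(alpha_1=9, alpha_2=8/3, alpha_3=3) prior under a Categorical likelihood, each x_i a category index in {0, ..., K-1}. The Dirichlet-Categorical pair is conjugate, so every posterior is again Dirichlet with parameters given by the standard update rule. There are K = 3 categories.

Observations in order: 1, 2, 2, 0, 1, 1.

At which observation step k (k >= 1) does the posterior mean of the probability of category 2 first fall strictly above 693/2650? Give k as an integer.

k = 3

obs 1: x=1 → posterior Dirichlet(9, 11/3, 3)
obs 2: x=2 → posterior Dirichlet(9, 11/3, 4)
obs 3: x=2 → posterior Dirichlet(9, 11/3, 5)
obs 4: x=0 → posterior Dirichlet(10, 11/3, 5)
obs 5: x=1 → posterior Dirichlet(10, 14/3, 5)
obs 6: x=1 → posterior Dirichlet(10, 17/3, 5)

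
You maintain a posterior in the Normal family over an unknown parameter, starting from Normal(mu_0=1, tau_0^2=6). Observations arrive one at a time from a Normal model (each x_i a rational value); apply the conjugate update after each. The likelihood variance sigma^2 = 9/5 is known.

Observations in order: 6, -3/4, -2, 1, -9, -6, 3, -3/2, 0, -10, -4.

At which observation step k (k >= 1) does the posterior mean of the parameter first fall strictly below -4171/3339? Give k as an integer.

k = 6

obs 1: x=6 → posterior Normal(63/13, 18/13)
obs 2: x=-3/4 → posterior Normal(111/46, 18/23)
obs 3: x=-2 → posterior Normal(71/66, 6/11)
obs 4: x=1 → posterior Normal(91/86, 18/43)
obs 5: x=-9 → posterior Normal(-89/106, 18/53)
obs 6: x=-6 → posterior Normal(-209/126, 2/7)
obs 7: x=3 → posterior Normal(-149/146, 18/73)
obs 8: x=-3/2 → posterior Normal(-179/166, 18/83)
obs 9: x=0 → posterior Normal(-179/186, 6/31)
obs 10: x=-10 → posterior Normal(-379/206, 18/103)
obs 11: x=-4 → posterior Normal(-459/226, 18/113)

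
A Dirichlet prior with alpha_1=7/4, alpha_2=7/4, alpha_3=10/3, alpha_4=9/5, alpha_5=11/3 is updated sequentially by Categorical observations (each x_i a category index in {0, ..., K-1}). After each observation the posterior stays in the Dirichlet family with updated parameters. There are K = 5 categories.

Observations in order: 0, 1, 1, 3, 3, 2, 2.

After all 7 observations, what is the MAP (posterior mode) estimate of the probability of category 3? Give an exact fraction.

28/143

obs 1: x=0 → posterior Dirichlet(11/4, 7/4, 10/3, 9/5, 11/3)
obs 2: x=1 → posterior Dirichlet(11/4, 11/4, 10/3, 9/5, 11/3)
obs 3: x=1 → posterior Dirichlet(11/4, 15/4, 10/3, 9/5, 11/3)
obs 4: x=3 → posterior Dirichlet(11/4, 15/4, 10/3, 14/5, 11/3)
obs 5: x=3 → posterior Dirichlet(11/4, 15/4, 10/3, 19/5, 11/3)
obs 6: x=2 → posterior Dirichlet(11/4, 15/4, 13/3, 19/5, 11/3)
obs 7: x=2 → posterior Dirichlet(11/4, 15/4, 16/3, 19/5, 11/3)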